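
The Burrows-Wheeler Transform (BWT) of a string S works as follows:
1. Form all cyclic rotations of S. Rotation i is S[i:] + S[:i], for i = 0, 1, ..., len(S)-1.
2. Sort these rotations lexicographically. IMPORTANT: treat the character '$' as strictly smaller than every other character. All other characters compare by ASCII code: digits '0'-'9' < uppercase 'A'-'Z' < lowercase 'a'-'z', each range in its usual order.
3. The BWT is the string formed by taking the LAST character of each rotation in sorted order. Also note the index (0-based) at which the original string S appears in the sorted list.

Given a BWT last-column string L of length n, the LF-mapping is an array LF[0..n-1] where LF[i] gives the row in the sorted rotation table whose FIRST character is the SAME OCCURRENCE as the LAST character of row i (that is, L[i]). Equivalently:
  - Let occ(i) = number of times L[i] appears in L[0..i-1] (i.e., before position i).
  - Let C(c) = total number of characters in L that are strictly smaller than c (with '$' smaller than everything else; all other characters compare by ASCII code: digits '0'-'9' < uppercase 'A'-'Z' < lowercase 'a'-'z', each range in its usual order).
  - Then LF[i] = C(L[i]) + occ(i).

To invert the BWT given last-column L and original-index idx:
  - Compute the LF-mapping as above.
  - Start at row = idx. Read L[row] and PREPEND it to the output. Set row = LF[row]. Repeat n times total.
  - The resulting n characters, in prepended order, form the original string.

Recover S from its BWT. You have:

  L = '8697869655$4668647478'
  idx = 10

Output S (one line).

Answer: 67879485665674896468$

Derivation:
LF mapping: 15 6 19 12 16 7 20 8 4 5 0 1 9 10 17 11 2 13 3 14 18
Walk LF starting at row 10, prepending L[row]:
  step 1: row=10, L[10]='$', prepend. Next row=LF[10]=0
  step 2: row=0, L[0]='8', prepend. Next row=LF[0]=15
  step 3: row=15, L[15]='6', prepend. Next row=LF[15]=11
  step 4: row=11, L[11]='4', prepend. Next row=LF[11]=1
  step 5: row=1, L[1]='6', prepend. Next row=LF[1]=6
  step 6: row=6, L[6]='9', prepend. Next row=LF[6]=20
  step 7: row=20, L[20]='8', prepend. Next row=LF[20]=18
  step 8: row=18, L[18]='4', prepend. Next row=LF[18]=3
  step 9: row=3, L[3]='7', prepend. Next row=LF[3]=12
  step 10: row=12, L[12]='6', prepend. Next row=LF[12]=9
  step 11: row=9, L[9]='5', prepend. Next row=LF[9]=5
  step 12: row=5, L[5]='6', prepend. Next row=LF[5]=7
  step 13: row=7, L[7]='6', prepend. Next row=LF[7]=8
  step 14: row=8, L[8]='5', prepend. Next row=LF[8]=4
  step 15: row=4, L[4]='8', prepend. Next row=LF[4]=16
  step 16: row=16, L[16]='4', prepend. Next row=LF[16]=2
  step 17: row=2, L[2]='9', prepend. Next row=LF[2]=19
  step 18: row=19, L[19]='7', prepend. Next row=LF[19]=14
  step 19: row=14, L[14]='8', prepend. Next row=LF[14]=17
  step 20: row=17, L[17]='7', prepend. Next row=LF[17]=13
  step 21: row=13, L[13]='6', prepend. Next row=LF[13]=10
Reversed output: 67879485665674896468$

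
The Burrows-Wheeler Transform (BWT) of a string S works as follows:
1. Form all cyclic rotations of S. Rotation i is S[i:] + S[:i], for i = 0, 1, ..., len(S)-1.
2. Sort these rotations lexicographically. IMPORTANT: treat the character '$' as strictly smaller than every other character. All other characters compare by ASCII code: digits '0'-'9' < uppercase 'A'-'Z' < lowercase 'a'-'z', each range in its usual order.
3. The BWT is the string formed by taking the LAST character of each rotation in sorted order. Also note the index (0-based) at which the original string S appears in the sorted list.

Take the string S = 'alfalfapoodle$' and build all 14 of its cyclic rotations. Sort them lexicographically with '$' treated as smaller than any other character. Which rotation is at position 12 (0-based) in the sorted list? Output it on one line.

All 14 rotations (rotation i = S[i:]+S[:i]):
  rot[0] = alfalfapoodle$
  rot[1] = lfalfapoodle$a
  rot[2] = falfapoodle$al
  rot[3] = alfapoodle$alf
  rot[4] = lfapoodle$alfa
  rot[5] = fapoodle$alfal
  rot[6] = apoodle$alfalf
  rot[7] = poodle$alfalfa
  rot[8] = oodle$alfalfap
  rot[9] = odle$alfalfapo
  rot[10] = dle$alfalfapoo
  rot[11] = le$alfalfapood
  rot[12] = e$alfalfapoodl
  rot[13] = $alfalfapoodle
Sorted (with $ < everything):
  sorted[0] = $alfalfapoodle
  sorted[1] = alfalfapoodle$
  sorted[2] = alfapoodle$alf
  sorted[3] = apoodle$alfalf
  sorted[4] = dle$alfalfapoo
  sorted[5] = e$alfalfapoodl
  sorted[6] = falfapoodle$al
  sorted[7] = fapoodle$alfal
  sorted[8] = le$alfalfapood
  sorted[9] = lfalfapoodle$a
  sorted[10] = lfapoodle$alfa
  sorted[11] = odle$alfalfapo
  sorted[12] = oodle$alfalfap
  sorted[13] = poodle$alfalfa
sorted[12] = oodle$alfalfap

Answer: oodle$alfalfap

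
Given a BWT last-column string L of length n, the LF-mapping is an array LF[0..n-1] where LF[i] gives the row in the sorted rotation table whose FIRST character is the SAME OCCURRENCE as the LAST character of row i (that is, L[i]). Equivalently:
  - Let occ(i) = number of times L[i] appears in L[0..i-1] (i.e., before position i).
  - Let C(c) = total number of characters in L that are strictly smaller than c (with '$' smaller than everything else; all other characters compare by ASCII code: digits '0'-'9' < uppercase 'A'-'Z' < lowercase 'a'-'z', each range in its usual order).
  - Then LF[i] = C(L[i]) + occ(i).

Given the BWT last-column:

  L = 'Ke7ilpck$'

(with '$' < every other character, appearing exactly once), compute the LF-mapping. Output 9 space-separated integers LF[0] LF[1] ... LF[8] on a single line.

Char counts: '$':1, '7':1, 'K':1, 'c':1, 'e':1, 'i':1, 'k':1, 'l':1, 'p':1
C (first-col start): C('$')=0, C('7')=1, C('K')=2, C('c')=3, C('e')=4, C('i')=5, C('k')=6, C('l')=7, C('p')=8
L[0]='K': occ=0, LF[0]=C('K')+0=2+0=2
L[1]='e': occ=0, LF[1]=C('e')+0=4+0=4
L[2]='7': occ=0, LF[2]=C('7')+0=1+0=1
L[3]='i': occ=0, LF[3]=C('i')+0=5+0=5
L[4]='l': occ=0, LF[4]=C('l')+0=7+0=7
L[5]='p': occ=0, LF[5]=C('p')+0=8+0=8
L[6]='c': occ=0, LF[6]=C('c')+0=3+0=3
L[7]='k': occ=0, LF[7]=C('k')+0=6+0=6
L[8]='$': occ=0, LF[8]=C('$')+0=0+0=0

Answer: 2 4 1 5 7 8 3 6 0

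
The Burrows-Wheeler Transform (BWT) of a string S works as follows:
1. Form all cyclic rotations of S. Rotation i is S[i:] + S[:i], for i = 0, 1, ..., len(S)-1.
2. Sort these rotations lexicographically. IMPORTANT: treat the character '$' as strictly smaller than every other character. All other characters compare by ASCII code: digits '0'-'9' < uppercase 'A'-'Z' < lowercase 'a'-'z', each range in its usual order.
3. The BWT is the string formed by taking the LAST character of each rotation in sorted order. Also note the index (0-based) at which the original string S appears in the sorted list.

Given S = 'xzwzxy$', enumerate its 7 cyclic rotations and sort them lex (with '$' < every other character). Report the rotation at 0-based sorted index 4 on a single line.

All 7 rotations (rotation i = S[i:]+S[:i]):
  rot[0] = xzwzxy$
  rot[1] = zwzxy$x
  rot[2] = wzxy$xz
  rot[3] = zxy$xzw
  rot[4] = xy$xzwz
  rot[5] = y$xzwzx
  rot[6] = $xzwzxy
Sorted (with $ < everything):
  sorted[0] = $xzwzxy
  sorted[1] = wzxy$xz
  sorted[2] = xy$xzwz
  sorted[3] = xzwzxy$
  sorted[4] = y$xzwzx
  sorted[5] = zwzxy$x
  sorted[6] = zxy$xzw
sorted[4] = y$xzwzx

Answer: y$xzwzx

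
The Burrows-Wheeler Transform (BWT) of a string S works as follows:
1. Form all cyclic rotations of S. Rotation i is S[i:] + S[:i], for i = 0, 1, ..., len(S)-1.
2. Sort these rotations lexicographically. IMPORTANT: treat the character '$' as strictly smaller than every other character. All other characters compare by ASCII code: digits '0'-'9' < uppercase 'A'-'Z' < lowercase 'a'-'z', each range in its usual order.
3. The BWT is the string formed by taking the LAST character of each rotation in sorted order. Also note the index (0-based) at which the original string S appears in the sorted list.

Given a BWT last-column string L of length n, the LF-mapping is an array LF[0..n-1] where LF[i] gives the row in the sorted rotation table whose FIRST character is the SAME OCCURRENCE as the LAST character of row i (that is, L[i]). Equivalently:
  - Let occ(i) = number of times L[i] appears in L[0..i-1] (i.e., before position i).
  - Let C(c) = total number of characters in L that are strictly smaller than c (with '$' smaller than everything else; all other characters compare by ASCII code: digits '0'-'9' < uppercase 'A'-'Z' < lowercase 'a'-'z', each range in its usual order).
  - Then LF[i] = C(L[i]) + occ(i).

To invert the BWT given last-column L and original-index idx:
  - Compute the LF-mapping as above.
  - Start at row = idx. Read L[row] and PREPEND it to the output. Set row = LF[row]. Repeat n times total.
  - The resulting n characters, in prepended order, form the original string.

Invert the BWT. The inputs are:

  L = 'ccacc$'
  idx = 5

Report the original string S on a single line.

LF mapping: 2 3 1 4 5 0
Walk LF starting at row 5, prepending L[row]:
  step 1: row=5, L[5]='$', prepend. Next row=LF[5]=0
  step 2: row=0, L[0]='c', prepend. Next row=LF[0]=2
  step 3: row=2, L[2]='a', prepend. Next row=LF[2]=1
  step 4: row=1, L[1]='c', prepend. Next row=LF[1]=3
  step 5: row=3, L[3]='c', prepend. Next row=LF[3]=4
  step 6: row=4, L[4]='c', prepend. Next row=LF[4]=5
Reversed output: cccac$

Answer: cccac$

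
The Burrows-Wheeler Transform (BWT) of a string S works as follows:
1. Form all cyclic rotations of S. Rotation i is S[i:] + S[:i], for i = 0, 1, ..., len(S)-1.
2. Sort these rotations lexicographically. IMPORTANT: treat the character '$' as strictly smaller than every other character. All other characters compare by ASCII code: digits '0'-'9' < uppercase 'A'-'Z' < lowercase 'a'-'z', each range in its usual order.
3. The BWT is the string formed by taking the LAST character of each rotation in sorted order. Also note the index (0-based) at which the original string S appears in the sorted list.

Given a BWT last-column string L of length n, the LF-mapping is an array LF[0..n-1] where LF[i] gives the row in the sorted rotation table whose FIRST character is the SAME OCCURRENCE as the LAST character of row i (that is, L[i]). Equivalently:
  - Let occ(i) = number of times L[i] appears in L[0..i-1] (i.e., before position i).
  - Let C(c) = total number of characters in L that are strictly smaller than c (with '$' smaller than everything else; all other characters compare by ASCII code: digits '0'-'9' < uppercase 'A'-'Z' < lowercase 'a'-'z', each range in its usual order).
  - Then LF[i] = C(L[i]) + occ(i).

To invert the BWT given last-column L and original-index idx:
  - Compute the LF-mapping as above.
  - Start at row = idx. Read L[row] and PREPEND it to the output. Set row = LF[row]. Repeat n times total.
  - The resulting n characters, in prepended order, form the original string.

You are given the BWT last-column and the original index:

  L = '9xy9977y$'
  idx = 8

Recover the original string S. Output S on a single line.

LF mapping: 3 6 7 4 5 1 2 8 0
Walk LF starting at row 8, prepending L[row]:
  step 1: row=8, L[8]='$', prepend. Next row=LF[8]=0
  step 2: row=0, L[0]='9', prepend. Next row=LF[0]=3
  step 3: row=3, L[3]='9', prepend. Next row=LF[3]=4
  step 4: row=4, L[4]='9', prepend. Next row=LF[4]=5
  step 5: row=5, L[5]='7', prepend. Next row=LF[5]=1
  step 6: row=1, L[1]='x', prepend. Next row=LF[1]=6
  step 7: row=6, L[6]='7', prepend. Next row=LF[6]=2
  step 8: row=2, L[2]='y', prepend. Next row=LF[2]=7
  step 9: row=7, L[7]='y', prepend. Next row=LF[7]=8
Reversed output: yy7x7999$

Answer: yy7x7999$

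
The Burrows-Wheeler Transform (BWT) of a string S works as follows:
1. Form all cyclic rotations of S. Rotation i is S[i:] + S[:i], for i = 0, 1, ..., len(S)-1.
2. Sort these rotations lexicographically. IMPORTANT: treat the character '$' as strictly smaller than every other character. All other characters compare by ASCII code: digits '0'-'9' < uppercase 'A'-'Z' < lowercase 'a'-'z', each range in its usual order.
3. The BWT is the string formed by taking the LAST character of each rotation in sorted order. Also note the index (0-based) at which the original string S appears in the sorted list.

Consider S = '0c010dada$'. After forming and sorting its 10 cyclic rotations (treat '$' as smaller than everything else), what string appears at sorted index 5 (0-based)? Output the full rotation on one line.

All 10 rotations (rotation i = S[i:]+S[:i]):
  rot[0] = 0c010dada$
  rot[1] = c010dada$0
  rot[2] = 010dada$0c
  rot[3] = 10dada$0c0
  rot[4] = 0dada$0c01
  rot[5] = dada$0c010
  rot[6] = ada$0c010d
  rot[7] = da$0c010da
  rot[8] = a$0c010dad
  rot[9] = $0c010dada
Sorted (with $ < everything):
  sorted[0] = $0c010dada
  sorted[1] = 010dada$0c
  sorted[2] = 0c010dada$
  sorted[3] = 0dada$0c01
  sorted[4] = 10dada$0c0
  sorted[5] = a$0c010dad
  sorted[6] = ada$0c010d
  sorted[7] = c010dada$0
  sorted[8] = da$0c010da
  sorted[9] = dada$0c010
sorted[5] = a$0c010dad

Answer: a$0c010dad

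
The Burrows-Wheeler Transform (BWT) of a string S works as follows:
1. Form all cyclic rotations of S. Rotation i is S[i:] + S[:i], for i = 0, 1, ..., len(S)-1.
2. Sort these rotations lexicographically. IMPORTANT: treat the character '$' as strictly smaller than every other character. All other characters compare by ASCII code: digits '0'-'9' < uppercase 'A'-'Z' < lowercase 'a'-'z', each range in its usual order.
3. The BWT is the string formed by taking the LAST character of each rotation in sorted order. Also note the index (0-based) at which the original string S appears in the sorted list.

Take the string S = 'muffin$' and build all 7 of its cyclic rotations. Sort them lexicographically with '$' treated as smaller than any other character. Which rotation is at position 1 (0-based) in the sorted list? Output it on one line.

All 7 rotations (rotation i = S[i:]+S[:i]):
  rot[0] = muffin$
  rot[1] = uffin$m
  rot[2] = ffin$mu
  rot[3] = fin$muf
  rot[4] = in$muff
  rot[5] = n$muffi
  rot[6] = $muffin
Sorted (with $ < everything):
  sorted[0] = $muffin
  sorted[1] = ffin$mu
  sorted[2] = fin$muf
  sorted[3] = in$muff
  sorted[4] = muffin$
  sorted[5] = n$muffi
  sorted[6] = uffin$m
sorted[1] = ffin$mu

Answer: ffin$mu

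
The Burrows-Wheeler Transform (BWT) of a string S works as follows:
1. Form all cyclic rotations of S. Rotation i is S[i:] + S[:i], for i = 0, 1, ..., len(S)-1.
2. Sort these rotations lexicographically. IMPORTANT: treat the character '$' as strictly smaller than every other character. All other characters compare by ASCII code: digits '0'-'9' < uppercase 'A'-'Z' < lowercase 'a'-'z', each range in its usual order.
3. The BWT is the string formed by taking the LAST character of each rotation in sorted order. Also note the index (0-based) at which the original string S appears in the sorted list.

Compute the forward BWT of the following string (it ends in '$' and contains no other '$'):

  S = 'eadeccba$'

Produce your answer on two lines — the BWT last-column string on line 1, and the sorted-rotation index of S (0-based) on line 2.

Answer: abeccea$d
7

Derivation:
All 9 rotations (rotation i = S[i:]+S[:i]):
  rot[0] = eadeccba$
  rot[1] = adeccba$e
  rot[2] = deccba$ea
  rot[3] = eccba$ead
  rot[4] = ccba$eade
  rot[5] = cba$eadec
  rot[6] = ba$eadecc
  rot[7] = a$eadeccb
  rot[8] = $eadeccba
Sorted (with $ < everything):
  sorted[0] = $eadeccba  (last char: 'a')
  sorted[1] = a$eadeccb  (last char: 'b')
  sorted[2] = adeccba$e  (last char: 'e')
  sorted[3] = ba$eadecc  (last char: 'c')
  sorted[4] = cba$eadec  (last char: 'c')
  sorted[5] = ccba$eade  (last char: 'e')
  sorted[6] = deccba$ea  (last char: 'a')
  sorted[7] = eadeccba$  (last char: '$')
  sorted[8] = eccba$ead  (last char: 'd')
Last column: abeccea$d
Original string S is at sorted index 7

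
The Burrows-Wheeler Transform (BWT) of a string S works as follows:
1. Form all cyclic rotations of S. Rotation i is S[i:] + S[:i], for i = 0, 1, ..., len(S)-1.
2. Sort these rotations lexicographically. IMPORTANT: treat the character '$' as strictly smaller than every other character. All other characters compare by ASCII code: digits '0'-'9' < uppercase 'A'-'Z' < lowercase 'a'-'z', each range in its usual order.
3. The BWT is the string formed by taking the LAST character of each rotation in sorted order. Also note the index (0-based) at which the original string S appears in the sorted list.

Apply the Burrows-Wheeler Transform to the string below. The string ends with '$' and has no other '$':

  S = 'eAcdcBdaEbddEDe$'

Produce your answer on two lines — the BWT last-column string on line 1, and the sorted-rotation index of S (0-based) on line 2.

Answer: eecEdadEdAdBcbD$
15

Derivation:
All 16 rotations (rotation i = S[i:]+S[:i]):
  rot[0] = eAcdcBdaEbddEDe$
  rot[1] = AcdcBdaEbddEDe$e
  rot[2] = cdcBdaEbddEDe$eA
  rot[3] = dcBdaEbddEDe$eAc
  rot[4] = cBdaEbddEDe$eAcd
  rot[5] = BdaEbddEDe$eAcdc
  rot[6] = daEbddEDe$eAcdcB
  rot[7] = aEbddEDe$eAcdcBd
  rot[8] = EbddEDe$eAcdcBda
  rot[9] = bddEDe$eAcdcBdaE
  rot[10] = ddEDe$eAcdcBdaEb
  rot[11] = dEDe$eAcdcBdaEbd
  rot[12] = EDe$eAcdcBdaEbdd
  rot[13] = De$eAcdcBdaEbddE
  rot[14] = e$eAcdcBdaEbddED
  rot[15] = $eAcdcBdaEbddEDe
Sorted (with $ < everything):
  sorted[0] = $eAcdcBdaEbddEDe  (last char: 'e')
  sorted[1] = AcdcBdaEbddEDe$e  (last char: 'e')
  sorted[2] = BdaEbddEDe$eAcdc  (last char: 'c')
  sorted[3] = De$eAcdcBdaEbddE  (last char: 'E')
  sorted[4] = EDe$eAcdcBdaEbdd  (last char: 'd')
  sorted[5] = EbddEDe$eAcdcBda  (last char: 'a')
  sorted[6] = aEbddEDe$eAcdcBd  (last char: 'd')
  sorted[7] = bddEDe$eAcdcBdaE  (last char: 'E')
  sorted[8] = cBdaEbddEDe$eAcd  (last char: 'd')
  sorted[9] = cdcBdaEbddEDe$eA  (last char: 'A')
  sorted[10] = dEDe$eAcdcBdaEbd  (last char: 'd')
  sorted[11] = daEbddEDe$eAcdcB  (last char: 'B')
  sorted[12] = dcBdaEbddEDe$eAc  (last char: 'c')
  sorted[13] = ddEDe$eAcdcBdaEb  (last char: 'b')
  sorted[14] = e$eAcdcBdaEbddED  (last char: 'D')
  sorted[15] = eAcdcBdaEbddEDe$  (last char: '$')
Last column: eecEdadEdAdBcbD$
Original string S is at sorted index 15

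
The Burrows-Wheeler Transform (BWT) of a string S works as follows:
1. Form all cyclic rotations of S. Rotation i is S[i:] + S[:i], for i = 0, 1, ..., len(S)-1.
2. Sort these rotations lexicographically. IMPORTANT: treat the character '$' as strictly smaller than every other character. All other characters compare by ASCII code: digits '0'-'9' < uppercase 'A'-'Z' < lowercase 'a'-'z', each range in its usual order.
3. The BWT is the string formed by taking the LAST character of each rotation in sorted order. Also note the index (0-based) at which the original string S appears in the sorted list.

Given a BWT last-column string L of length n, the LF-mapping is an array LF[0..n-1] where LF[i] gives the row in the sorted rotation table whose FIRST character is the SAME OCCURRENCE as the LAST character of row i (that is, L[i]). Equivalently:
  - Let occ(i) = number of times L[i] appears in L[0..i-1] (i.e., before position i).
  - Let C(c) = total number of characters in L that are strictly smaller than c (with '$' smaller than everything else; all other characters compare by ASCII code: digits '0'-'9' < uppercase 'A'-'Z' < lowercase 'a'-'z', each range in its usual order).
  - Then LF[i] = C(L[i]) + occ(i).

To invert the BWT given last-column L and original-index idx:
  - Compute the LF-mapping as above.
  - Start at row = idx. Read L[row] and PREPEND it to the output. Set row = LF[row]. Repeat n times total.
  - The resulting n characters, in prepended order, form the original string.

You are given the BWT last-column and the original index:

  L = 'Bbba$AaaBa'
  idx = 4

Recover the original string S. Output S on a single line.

Answer: aBbAaaabB$

Derivation:
LF mapping: 2 8 9 4 0 1 5 6 3 7
Walk LF starting at row 4, prepending L[row]:
  step 1: row=4, L[4]='$', prepend. Next row=LF[4]=0
  step 2: row=0, L[0]='B', prepend. Next row=LF[0]=2
  step 3: row=2, L[2]='b', prepend. Next row=LF[2]=9
  step 4: row=9, L[9]='a', prepend. Next row=LF[9]=7
  step 5: row=7, L[7]='a', prepend. Next row=LF[7]=6
  step 6: row=6, L[6]='a', prepend. Next row=LF[6]=5
  step 7: row=5, L[5]='A', prepend. Next row=LF[5]=1
  step 8: row=1, L[1]='b', prepend. Next row=LF[1]=8
  step 9: row=8, L[8]='B', prepend. Next row=LF[8]=3
  step 10: row=3, L[3]='a', prepend. Next row=LF[3]=4
Reversed output: aBbAaaabB$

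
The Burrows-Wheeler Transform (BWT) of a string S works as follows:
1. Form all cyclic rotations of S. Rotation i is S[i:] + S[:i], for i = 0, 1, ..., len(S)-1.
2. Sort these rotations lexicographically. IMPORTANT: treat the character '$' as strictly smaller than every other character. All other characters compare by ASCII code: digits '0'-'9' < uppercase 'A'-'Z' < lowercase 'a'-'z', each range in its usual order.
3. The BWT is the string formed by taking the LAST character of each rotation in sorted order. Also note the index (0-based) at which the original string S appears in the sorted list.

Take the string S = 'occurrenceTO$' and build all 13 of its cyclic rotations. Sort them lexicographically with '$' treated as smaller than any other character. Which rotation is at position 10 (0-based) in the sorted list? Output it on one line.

All 13 rotations (rotation i = S[i:]+S[:i]):
  rot[0] = occurrenceTO$
  rot[1] = ccurrenceTO$o
  rot[2] = currenceTO$oc
  rot[3] = urrenceTO$occ
  rot[4] = rrenceTO$occu
  rot[5] = renceTO$occur
  rot[6] = enceTO$occurr
  rot[7] = nceTO$occurre
  rot[8] = ceTO$occurren
  rot[9] = eTO$occurrenc
  rot[10] = TO$occurrence
  rot[11] = O$occurrenceT
  rot[12] = $occurrenceTO
Sorted (with $ < everything):
  sorted[0] = $occurrenceTO
  sorted[1] = O$occurrenceT
  sorted[2] = TO$occurrence
  sorted[3] = ccurrenceTO$o
  sorted[4] = ceTO$occurren
  sorted[5] = currenceTO$oc
  sorted[6] = eTO$occurrenc
  sorted[7] = enceTO$occurr
  sorted[8] = nceTO$occurre
  sorted[9] = occurrenceTO$
  sorted[10] = renceTO$occur
  sorted[11] = rrenceTO$occu
  sorted[12] = urrenceTO$occ
sorted[10] = renceTO$occur

Answer: renceTO$occur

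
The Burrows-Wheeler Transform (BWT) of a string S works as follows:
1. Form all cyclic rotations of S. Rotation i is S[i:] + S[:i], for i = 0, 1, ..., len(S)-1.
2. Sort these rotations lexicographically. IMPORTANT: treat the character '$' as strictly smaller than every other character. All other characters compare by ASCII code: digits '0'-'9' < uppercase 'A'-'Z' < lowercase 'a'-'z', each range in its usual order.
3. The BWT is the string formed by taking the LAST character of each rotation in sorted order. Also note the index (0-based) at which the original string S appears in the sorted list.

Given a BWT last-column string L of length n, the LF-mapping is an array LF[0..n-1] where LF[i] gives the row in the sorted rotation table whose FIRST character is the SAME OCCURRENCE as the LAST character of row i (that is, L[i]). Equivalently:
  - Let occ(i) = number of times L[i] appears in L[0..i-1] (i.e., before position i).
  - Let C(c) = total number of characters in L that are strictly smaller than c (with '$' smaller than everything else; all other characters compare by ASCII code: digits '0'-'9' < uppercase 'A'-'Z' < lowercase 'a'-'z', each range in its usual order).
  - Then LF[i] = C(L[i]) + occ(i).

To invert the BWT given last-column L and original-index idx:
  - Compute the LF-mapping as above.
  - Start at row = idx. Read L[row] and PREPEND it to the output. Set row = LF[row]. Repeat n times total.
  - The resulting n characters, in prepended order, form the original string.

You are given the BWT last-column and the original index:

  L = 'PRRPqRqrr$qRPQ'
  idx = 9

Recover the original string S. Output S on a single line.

Answer: qQrRqqRPPrRRP$

Derivation:
LF mapping: 1 5 6 2 9 7 10 12 13 0 11 8 3 4
Walk LF starting at row 9, prepending L[row]:
  step 1: row=9, L[9]='$', prepend. Next row=LF[9]=0
  step 2: row=0, L[0]='P', prepend. Next row=LF[0]=1
  step 3: row=1, L[1]='R', prepend. Next row=LF[1]=5
  step 4: row=5, L[5]='R', prepend. Next row=LF[5]=7
  step 5: row=7, L[7]='r', prepend. Next row=LF[7]=12
  step 6: row=12, L[12]='P', prepend. Next row=LF[12]=3
  step 7: row=3, L[3]='P', prepend. Next row=LF[3]=2
  step 8: row=2, L[2]='R', prepend. Next row=LF[2]=6
  step 9: row=6, L[6]='q', prepend. Next row=LF[6]=10
  step 10: row=10, L[10]='q', prepend. Next row=LF[10]=11
  step 11: row=11, L[11]='R', prepend. Next row=LF[11]=8
  step 12: row=8, L[8]='r', prepend. Next row=LF[8]=13
  step 13: row=13, L[13]='Q', prepend. Next row=LF[13]=4
  step 14: row=4, L[4]='q', prepend. Next row=LF[4]=9
Reversed output: qQrRqqRPPrRRP$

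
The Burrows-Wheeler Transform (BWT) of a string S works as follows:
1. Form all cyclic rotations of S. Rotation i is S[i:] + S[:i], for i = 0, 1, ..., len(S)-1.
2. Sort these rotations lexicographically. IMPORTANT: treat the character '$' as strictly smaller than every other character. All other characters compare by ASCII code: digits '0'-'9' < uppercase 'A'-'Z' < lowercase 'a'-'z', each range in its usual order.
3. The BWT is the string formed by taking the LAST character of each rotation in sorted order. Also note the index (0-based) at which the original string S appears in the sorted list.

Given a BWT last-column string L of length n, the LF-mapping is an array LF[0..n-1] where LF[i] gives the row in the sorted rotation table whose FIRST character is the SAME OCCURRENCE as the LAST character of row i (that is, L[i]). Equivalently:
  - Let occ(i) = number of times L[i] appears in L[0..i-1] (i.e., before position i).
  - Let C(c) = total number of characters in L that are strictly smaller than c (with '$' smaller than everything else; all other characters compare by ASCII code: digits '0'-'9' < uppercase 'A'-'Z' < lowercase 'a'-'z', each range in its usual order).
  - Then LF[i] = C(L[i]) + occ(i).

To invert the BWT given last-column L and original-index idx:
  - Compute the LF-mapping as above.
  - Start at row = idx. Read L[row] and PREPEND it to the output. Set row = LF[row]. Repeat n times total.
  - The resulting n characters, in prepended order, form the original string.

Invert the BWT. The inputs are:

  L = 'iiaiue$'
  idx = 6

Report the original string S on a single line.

Answer: uiaeii$

Derivation:
LF mapping: 3 4 1 5 6 2 0
Walk LF starting at row 6, prepending L[row]:
  step 1: row=6, L[6]='$', prepend. Next row=LF[6]=0
  step 2: row=0, L[0]='i', prepend. Next row=LF[0]=3
  step 3: row=3, L[3]='i', prepend. Next row=LF[3]=5
  step 4: row=5, L[5]='e', prepend. Next row=LF[5]=2
  step 5: row=2, L[2]='a', prepend. Next row=LF[2]=1
  step 6: row=1, L[1]='i', prepend. Next row=LF[1]=4
  step 7: row=4, L[4]='u', prepend. Next row=LF[4]=6
Reversed output: uiaeii$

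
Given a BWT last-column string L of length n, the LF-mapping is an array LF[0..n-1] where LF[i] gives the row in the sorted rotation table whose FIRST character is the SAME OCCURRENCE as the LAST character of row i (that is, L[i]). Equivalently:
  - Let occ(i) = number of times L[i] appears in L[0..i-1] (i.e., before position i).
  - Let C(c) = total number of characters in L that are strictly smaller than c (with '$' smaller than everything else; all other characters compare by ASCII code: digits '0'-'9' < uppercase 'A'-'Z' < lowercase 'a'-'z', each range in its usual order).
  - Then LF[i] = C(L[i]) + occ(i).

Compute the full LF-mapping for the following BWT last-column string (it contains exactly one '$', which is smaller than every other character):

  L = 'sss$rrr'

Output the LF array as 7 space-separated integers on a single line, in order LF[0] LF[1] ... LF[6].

Char counts: '$':1, 'r':3, 's':3
C (first-col start): C('$')=0, C('r')=1, C('s')=4
L[0]='s': occ=0, LF[0]=C('s')+0=4+0=4
L[1]='s': occ=1, LF[1]=C('s')+1=4+1=5
L[2]='s': occ=2, LF[2]=C('s')+2=4+2=6
L[3]='$': occ=0, LF[3]=C('$')+0=0+0=0
L[4]='r': occ=0, LF[4]=C('r')+0=1+0=1
L[5]='r': occ=1, LF[5]=C('r')+1=1+1=2
L[6]='r': occ=2, LF[6]=C('r')+2=1+2=3

Answer: 4 5 6 0 1 2 3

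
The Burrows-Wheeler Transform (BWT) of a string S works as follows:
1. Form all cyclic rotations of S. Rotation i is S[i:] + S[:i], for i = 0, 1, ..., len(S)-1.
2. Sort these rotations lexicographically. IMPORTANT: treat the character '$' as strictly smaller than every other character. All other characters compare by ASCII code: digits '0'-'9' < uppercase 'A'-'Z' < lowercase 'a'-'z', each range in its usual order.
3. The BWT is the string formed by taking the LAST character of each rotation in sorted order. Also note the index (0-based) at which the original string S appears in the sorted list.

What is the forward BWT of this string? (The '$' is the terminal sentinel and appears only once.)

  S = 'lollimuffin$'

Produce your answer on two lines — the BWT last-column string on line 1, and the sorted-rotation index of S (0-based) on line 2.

Answer: nuflflo$iilm
7

Derivation:
All 12 rotations (rotation i = S[i:]+S[:i]):
  rot[0] = lollimuffin$
  rot[1] = ollimuffin$l
  rot[2] = llimuffin$lo
  rot[3] = limuffin$lol
  rot[4] = imuffin$loll
  rot[5] = muffin$lolli
  rot[6] = uffin$lollim
  rot[7] = ffin$lollimu
  rot[8] = fin$lollimuf
  rot[9] = in$lollimuff
  rot[10] = n$lollimuffi
  rot[11] = $lollimuffin
Sorted (with $ < everything):
  sorted[0] = $lollimuffin  (last char: 'n')
  sorted[1] = ffin$lollimu  (last char: 'u')
  sorted[2] = fin$lollimuf  (last char: 'f')
  sorted[3] = imuffin$loll  (last char: 'l')
  sorted[4] = in$lollimuff  (last char: 'f')
  sorted[5] = limuffin$lol  (last char: 'l')
  sorted[6] = llimuffin$lo  (last char: 'o')
  sorted[7] = lollimuffin$  (last char: '$')
  sorted[8] = muffin$lolli  (last char: 'i')
  sorted[9] = n$lollimuffi  (last char: 'i')
  sorted[10] = ollimuffin$l  (last char: 'l')
  sorted[11] = uffin$lollim  (last char: 'm')
Last column: nuflflo$iilm
Original string S is at sorted index 7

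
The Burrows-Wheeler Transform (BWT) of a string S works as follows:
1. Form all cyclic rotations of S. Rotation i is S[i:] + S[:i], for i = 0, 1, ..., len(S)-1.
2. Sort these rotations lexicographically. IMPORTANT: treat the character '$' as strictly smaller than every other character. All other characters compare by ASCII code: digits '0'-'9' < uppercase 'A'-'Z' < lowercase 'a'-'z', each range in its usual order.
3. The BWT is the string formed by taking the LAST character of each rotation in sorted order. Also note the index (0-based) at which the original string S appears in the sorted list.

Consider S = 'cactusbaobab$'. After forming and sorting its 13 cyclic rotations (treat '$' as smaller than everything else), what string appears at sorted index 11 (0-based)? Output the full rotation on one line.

All 13 rotations (rotation i = S[i:]+S[:i]):
  rot[0] = cactusbaobab$
  rot[1] = actusbaobab$c
  rot[2] = ctusbaobab$ca
  rot[3] = tusbaobab$cac
  rot[4] = usbaobab$cact
  rot[5] = sbaobab$cactu
  rot[6] = baobab$cactus
  rot[7] = aobab$cactusb
  rot[8] = obab$cactusba
  rot[9] = bab$cactusbao
  rot[10] = ab$cactusbaob
  rot[11] = b$cactusbaoba
  rot[12] = $cactusbaobab
Sorted (with $ < everything):
  sorted[0] = $cactusbaobab
  sorted[1] = ab$cactusbaob
  sorted[2] = actusbaobab$c
  sorted[3] = aobab$cactusb
  sorted[4] = b$cactusbaoba
  sorted[5] = bab$cactusbao
  sorted[6] = baobab$cactus
  sorted[7] = cactusbaobab$
  sorted[8] = ctusbaobab$ca
  sorted[9] = obab$cactusba
  sorted[10] = sbaobab$cactu
  sorted[11] = tusbaobab$cac
  sorted[12] = usbaobab$cact
sorted[11] = tusbaobab$cac

Answer: tusbaobab$cac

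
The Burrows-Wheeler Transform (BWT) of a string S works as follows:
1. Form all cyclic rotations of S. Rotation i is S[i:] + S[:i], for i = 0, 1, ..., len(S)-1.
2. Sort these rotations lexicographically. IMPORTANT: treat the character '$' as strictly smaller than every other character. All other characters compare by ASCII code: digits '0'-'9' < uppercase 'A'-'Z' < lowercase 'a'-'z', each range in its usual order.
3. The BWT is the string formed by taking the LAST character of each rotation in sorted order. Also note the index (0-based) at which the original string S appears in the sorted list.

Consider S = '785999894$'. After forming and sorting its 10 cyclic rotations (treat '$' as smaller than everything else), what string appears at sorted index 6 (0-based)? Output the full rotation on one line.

Answer: 94$7859998

Derivation:
All 10 rotations (rotation i = S[i:]+S[:i]):
  rot[0] = 785999894$
  rot[1] = 85999894$7
  rot[2] = 5999894$78
  rot[3] = 999894$785
  rot[4] = 99894$7859
  rot[5] = 9894$78599
  rot[6] = 894$785999
  rot[7] = 94$7859998
  rot[8] = 4$78599989
  rot[9] = $785999894
Sorted (with $ < everything):
  sorted[0] = $785999894
  sorted[1] = 4$78599989
  sorted[2] = 5999894$78
  sorted[3] = 785999894$
  sorted[4] = 85999894$7
  sorted[5] = 894$785999
  sorted[6] = 94$7859998
  sorted[7] = 9894$78599
  sorted[8] = 99894$7859
  sorted[9] = 999894$785
sorted[6] = 94$7859998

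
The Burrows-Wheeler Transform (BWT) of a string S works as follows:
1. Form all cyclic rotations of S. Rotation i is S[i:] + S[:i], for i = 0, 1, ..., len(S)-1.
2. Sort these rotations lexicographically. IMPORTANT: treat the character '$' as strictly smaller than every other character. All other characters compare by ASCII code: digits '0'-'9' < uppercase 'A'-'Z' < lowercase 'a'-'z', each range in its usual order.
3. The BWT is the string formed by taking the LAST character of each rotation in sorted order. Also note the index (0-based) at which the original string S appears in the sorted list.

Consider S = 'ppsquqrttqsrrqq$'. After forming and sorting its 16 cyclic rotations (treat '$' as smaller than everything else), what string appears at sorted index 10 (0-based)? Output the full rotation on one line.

All 16 rotations (rotation i = S[i:]+S[:i]):
  rot[0] = ppsquqrttqsrrqq$
  rot[1] = psquqrttqsrrqq$p
  rot[2] = squqrttqsrrqq$pp
  rot[3] = quqrttqsrrqq$pps
  rot[4] = uqrttqsrrqq$ppsq
  rot[5] = qrttqsrrqq$ppsqu
  rot[6] = rttqsrrqq$ppsquq
  rot[7] = ttqsrrqq$ppsquqr
  rot[8] = tqsrrqq$ppsquqrt
  rot[9] = qsrrqq$ppsquqrtt
  rot[10] = srrqq$ppsquqrttq
  rot[11] = rrqq$ppsquqrttqs
  rot[12] = rqq$ppsquqrttqsr
  rot[13] = qq$ppsquqrttqsrr
  rot[14] = q$ppsquqrttqsrrq
  rot[15] = $ppsquqrttqsrrqq
Sorted (with $ < everything):
  sorted[0] = $ppsquqrttqsrrqq
  sorted[1] = ppsquqrttqsrrqq$
  sorted[2] = psquqrttqsrrqq$p
  sorted[3] = q$ppsquqrttqsrrq
  sorted[4] = qq$ppsquqrttqsrr
  sorted[5] = qrttqsrrqq$ppsqu
  sorted[6] = qsrrqq$ppsquqrtt
  sorted[7] = quqrttqsrrqq$pps
  sorted[8] = rqq$ppsquqrttqsr
  sorted[9] = rrqq$ppsquqrttqs
  sorted[10] = rttqsrrqq$ppsquq
  sorted[11] = squqrttqsrrqq$pp
  sorted[12] = srrqq$ppsquqrttq
  sorted[13] = tqsrrqq$ppsquqrt
  sorted[14] = ttqsrrqq$ppsquqr
  sorted[15] = uqrttqsrrqq$ppsq
sorted[10] = rttqsrrqq$ppsquq

Answer: rttqsrrqq$ppsquq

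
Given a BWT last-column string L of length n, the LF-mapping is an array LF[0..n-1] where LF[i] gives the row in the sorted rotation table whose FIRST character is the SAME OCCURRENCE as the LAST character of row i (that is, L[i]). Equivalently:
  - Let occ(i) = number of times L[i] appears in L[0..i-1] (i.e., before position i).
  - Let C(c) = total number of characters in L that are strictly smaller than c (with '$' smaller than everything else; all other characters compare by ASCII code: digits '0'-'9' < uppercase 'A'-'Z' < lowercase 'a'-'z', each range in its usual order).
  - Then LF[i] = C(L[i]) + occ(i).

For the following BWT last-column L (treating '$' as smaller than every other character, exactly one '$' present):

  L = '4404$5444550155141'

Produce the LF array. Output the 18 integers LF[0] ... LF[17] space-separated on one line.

Answer: 6 7 1 8 0 13 9 10 11 14 15 2 3 16 17 4 12 5

Derivation:
Char counts: '$':1, '0':2, '1':3, '4':7, '5':5
C (first-col start): C('$')=0, C('0')=1, C('1')=3, C('4')=6, C('5')=13
L[0]='4': occ=0, LF[0]=C('4')+0=6+0=6
L[1]='4': occ=1, LF[1]=C('4')+1=6+1=7
L[2]='0': occ=0, LF[2]=C('0')+0=1+0=1
L[3]='4': occ=2, LF[3]=C('4')+2=6+2=8
L[4]='$': occ=0, LF[4]=C('$')+0=0+0=0
L[5]='5': occ=0, LF[5]=C('5')+0=13+0=13
L[6]='4': occ=3, LF[6]=C('4')+3=6+3=9
L[7]='4': occ=4, LF[7]=C('4')+4=6+4=10
L[8]='4': occ=5, LF[8]=C('4')+5=6+5=11
L[9]='5': occ=1, LF[9]=C('5')+1=13+1=14
L[10]='5': occ=2, LF[10]=C('5')+2=13+2=15
L[11]='0': occ=1, LF[11]=C('0')+1=1+1=2
L[12]='1': occ=0, LF[12]=C('1')+0=3+0=3
L[13]='5': occ=3, LF[13]=C('5')+3=13+3=16
L[14]='5': occ=4, LF[14]=C('5')+4=13+4=17
L[15]='1': occ=1, LF[15]=C('1')+1=3+1=4
L[16]='4': occ=6, LF[16]=C('4')+6=6+6=12
L[17]='1': occ=2, LF[17]=C('1')+2=3+2=5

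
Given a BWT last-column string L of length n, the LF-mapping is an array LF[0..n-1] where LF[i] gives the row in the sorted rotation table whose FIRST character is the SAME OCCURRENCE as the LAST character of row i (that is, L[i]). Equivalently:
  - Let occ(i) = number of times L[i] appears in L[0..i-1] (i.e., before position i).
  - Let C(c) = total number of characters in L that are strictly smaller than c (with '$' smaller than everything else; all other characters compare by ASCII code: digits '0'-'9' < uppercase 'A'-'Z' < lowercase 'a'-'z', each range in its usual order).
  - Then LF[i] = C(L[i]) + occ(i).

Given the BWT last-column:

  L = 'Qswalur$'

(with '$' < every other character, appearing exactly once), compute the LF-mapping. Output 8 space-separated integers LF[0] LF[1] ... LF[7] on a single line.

Answer: 1 5 7 2 3 6 4 0

Derivation:
Char counts: '$':1, 'Q':1, 'a':1, 'l':1, 'r':1, 's':1, 'u':1, 'w':1
C (first-col start): C('$')=0, C('Q')=1, C('a')=2, C('l')=3, C('r')=4, C('s')=5, C('u')=6, C('w')=7
L[0]='Q': occ=0, LF[0]=C('Q')+0=1+0=1
L[1]='s': occ=0, LF[1]=C('s')+0=5+0=5
L[2]='w': occ=0, LF[2]=C('w')+0=7+0=7
L[3]='a': occ=0, LF[3]=C('a')+0=2+0=2
L[4]='l': occ=0, LF[4]=C('l')+0=3+0=3
L[5]='u': occ=0, LF[5]=C('u')+0=6+0=6
L[6]='r': occ=0, LF[6]=C('r')+0=4+0=4
L[7]='$': occ=0, LF[7]=C('$')+0=0+0=0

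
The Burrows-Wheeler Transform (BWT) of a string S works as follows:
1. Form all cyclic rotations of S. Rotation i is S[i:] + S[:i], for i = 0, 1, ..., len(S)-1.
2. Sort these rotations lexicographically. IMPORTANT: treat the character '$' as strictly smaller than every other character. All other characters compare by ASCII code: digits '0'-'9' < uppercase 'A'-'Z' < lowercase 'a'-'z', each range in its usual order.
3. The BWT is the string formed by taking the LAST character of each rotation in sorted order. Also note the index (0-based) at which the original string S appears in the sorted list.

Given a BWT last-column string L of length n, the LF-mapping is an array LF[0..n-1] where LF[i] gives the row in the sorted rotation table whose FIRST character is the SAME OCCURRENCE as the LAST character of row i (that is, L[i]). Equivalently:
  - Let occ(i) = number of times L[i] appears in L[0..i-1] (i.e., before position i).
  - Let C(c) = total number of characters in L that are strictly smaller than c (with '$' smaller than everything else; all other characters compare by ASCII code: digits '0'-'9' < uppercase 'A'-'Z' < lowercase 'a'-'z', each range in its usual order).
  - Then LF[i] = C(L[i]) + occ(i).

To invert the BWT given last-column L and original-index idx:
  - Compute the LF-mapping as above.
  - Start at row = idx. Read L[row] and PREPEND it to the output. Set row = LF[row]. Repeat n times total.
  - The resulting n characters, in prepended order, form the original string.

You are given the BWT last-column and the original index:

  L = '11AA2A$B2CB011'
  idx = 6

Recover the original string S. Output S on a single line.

Answer: 21BA1CA10B2A1$

Derivation:
LF mapping: 2 3 8 9 6 10 0 11 7 13 12 1 4 5
Walk LF starting at row 6, prepending L[row]:
  step 1: row=6, L[6]='$', prepend. Next row=LF[6]=0
  step 2: row=0, L[0]='1', prepend. Next row=LF[0]=2
  step 3: row=2, L[2]='A', prepend. Next row=LF[2]=8
  step 4: row=8, L[8]='2', prepend. Next row=LF[8]=7
  step 5: row=7, L[7]='B', prepend. Next row=LF[7]=11
  step 6: row=11, L[11]='0', prepend. Next row=LF[11]=1
  step 7: row=1, L[1]='1', prepend. Next row=LF[1]=3
  step 8: row=3, L[3]='A', prepend. Next row=LF[3]=9
  step 9: row=9, L[9]='C', prepend. Next row=LF[9]=13
  step 10: row=13, L[13]='1', prepend. Next row=LF[13]=5
  step 11: row=5, L[5]='A', prepend. Next row=LF[5]=10
  step 12: row=10, L[10]='B', prepend. Next row=LF[10]=12
  step 13: row=12, L[12]='1', prepend. Next row=LF[12]=4
  step 14: row=4, L[4]='2', prepend. Next row=LF[4]=6
Reversed output: 21BA1CA10B2A1$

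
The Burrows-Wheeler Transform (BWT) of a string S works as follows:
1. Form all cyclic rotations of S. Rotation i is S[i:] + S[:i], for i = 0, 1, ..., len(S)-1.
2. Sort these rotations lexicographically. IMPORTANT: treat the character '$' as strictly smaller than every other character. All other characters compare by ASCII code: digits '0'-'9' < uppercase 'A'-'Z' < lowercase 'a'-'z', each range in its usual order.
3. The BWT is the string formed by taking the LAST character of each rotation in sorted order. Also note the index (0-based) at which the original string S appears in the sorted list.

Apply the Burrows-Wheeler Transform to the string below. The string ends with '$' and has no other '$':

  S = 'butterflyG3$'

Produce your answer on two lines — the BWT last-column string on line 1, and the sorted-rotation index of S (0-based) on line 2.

All 12 rotations (rotation i = S[i:]+S[:i]):
  rot[0] = butterflyG3$
  rot[1] = utterflyG3$b
  rot[2] = tterflyG3$bu
  rot[3] = terflyG3$but
  rot[4] = erflyG3$butt
  rot[5] = rflyG3$butte
  rot[6] = flyG3$butter
  rot[7] = lyG3$butterf
  rot[8] = yG3$butterfl
  rot[9] = G3$butterfly
  rot[10] = 3$butterflyG
  rot[11] = $butterflyG3
Sorted (with $ < everything):
  sorted[0] = $butterflyG3  (last char: '3')
  sorted[1] = 3$butterflyG  (last char: 'G')
  sorted[2] = G3$butterfly  (last char: 'y')
  sorted[3] = butterflyG3$  (last char: '$')
  sorted[4] = erflyG3$butt  (last char: 't')
  sorted[5] = flyG3$butter  (last char: 'r')
  sorted[6] = lyG3$butterf  (last char: 'f')
  sorted[7] = rflyG3$butte  (last char: 'e')
  sorted[8] = terflyG3$but  (last char: 't')
  sorted[9] = tterflyG3$bu  (last char: 'u')
  sorted[10] = utterflyG3$b  (last char: 'b')
  sorted[11] = yG3$butterfl  (last char: 'l')
Last column: 3Gy$trfetubl
Original string S is at sorted index 3

Answer: 3Gy$trfetubl
3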